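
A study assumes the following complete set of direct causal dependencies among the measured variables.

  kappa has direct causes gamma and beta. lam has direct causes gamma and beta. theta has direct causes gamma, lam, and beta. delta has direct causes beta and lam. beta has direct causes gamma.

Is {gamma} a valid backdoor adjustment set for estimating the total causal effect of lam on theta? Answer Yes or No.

No

Backdoor paths from lam to theta (paths whose first edge points into lam):
  P1: lam <- gamma -> beta -> theta
  P2: lam <- gamma -> theta
  P3: lam <- gamma -> kappa <- beta -> theta
  P4: lam <- beta <- gamma -> theta
  P5: lam <- beta -> theta
  P6: lam <- beta -> kappa <- gamma -> theta
Condition 1 (no descendant of lam in the set): holds — descendants of lam are {delta, theta}; none are in {gamma}.
Condition 2 (every backdoor path blocked by {gamma}):
  P1: blocked at fork node gamma ∈ conditioning set.
  P2: blocked at fork node gamma ∈ conditioning set.
  P3: blocked at fork node gamma ∈ conditioning set.
  P4: blocked at fork node gamma ∈ conditioning set.
  P5: open — no interior node is in the conditioning set.
  P6: blocked at collider kappa (neither it nor any descendant is in the conditioning set).
{gamma} does not satisfy the backdoor criterion.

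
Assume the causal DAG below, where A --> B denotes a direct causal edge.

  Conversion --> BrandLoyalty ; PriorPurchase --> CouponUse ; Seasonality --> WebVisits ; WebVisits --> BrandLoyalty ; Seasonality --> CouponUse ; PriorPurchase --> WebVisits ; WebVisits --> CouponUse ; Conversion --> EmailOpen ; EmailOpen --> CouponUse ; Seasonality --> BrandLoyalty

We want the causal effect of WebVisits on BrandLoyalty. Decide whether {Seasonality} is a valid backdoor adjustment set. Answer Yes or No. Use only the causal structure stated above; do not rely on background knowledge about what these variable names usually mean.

Backdoor paths from WebVisits to BrandLoyalty (paths whose first edge points into WebVisits):
  P1: WebVisits <- Seasonality -> CouponUse <- EmailOpen <- Conversion -> BrandLoyalty
  P2: WebVisits <- Seasonality -> BrandLoyalty
  P3: WebVisits <- PriorPurchase -> CouponUse <- Seasonality -> BrandLoyalty
  P4: WebVisits <- PriorPurchase -> CouponUse <- EmailOpen <- Conversion -> BrandLoyalty
Condition 1 (no descendant of WebVisits in the set): holds — descendants of WebVisits are {BrandLoyalty, CouponUse}; none are in {Seasonality}.
Condition 2 (every backdoor path blocked by {Seasonality}):
  P1: blocked at fork node Seasonality ∈ conditioning set.
  P2: blocked at fork node Seasonality ∈ conditioning set.
  P3: blocked at collider CouponUse (neither it nor any descendant is in the conditioning set).
  P4: blocked at collider CouponUse (neither it nor any descendant is in the conditioning set).
{Seasonality} satisfies the backdoor criterion.

Yes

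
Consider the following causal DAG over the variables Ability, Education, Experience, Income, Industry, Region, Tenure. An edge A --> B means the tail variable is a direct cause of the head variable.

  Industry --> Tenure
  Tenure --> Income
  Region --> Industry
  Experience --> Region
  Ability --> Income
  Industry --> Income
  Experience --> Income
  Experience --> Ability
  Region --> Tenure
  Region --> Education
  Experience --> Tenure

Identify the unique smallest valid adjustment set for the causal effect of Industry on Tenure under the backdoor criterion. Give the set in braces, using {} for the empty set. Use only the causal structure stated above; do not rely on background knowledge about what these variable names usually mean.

{Region}

Variables eligible for adjustment (non-descendants of Industry, excluding Industry and Tenure): {Ability, Education, Experience, Region}.
Backdoor paths from Industry to Tenure:
  P1: Industry <- Region <- Experience -> Ability -> Income <- Tenure
  P2: Industry <- Region <- Experience -> Tenure
  P3: Industry <- Region <- Experience -> Income <- Tenure
  P4: Industry <- Region -> Tenure
The empty set is not sufficient: P2 (Industry <- Region <- Experience -> Tenure) has no collider blocking it and no conditioned non-collider, so it is open.
Try {Region}:
  P1: blocked at chain node Region ∈ conditioning set.
  P2: blocked at chain node Region ∈ conditioning set.
  P3: blocked at chain node Region ∈ conditioning set.
  P4: blocked at fork node Region ∈ conditioning set.
{Region} contains no descendant of Industry and blocks every backdoor path.
No other singleton works — e.g. {Experience} leaves P4 open — so {Region} is the unique smallest valid adjustment set.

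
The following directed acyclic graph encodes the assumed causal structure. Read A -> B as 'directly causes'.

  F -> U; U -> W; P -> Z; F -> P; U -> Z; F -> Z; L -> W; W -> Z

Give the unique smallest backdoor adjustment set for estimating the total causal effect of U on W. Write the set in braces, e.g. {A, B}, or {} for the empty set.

Variables eligible for adjustment (non-descendants of U, excluding U and W): {F, L, P}.
Backdoor paths from U to W:
  P1: U <- F -> P -> Z <- W
  P2: U <- F -> Z <- W
Each backdoor path contains an unconditioned collider, so every path is already blocked with the empty conditioning set:
  P1: blocked at collider Z (neither it nor any descendant is in the conditioning set).
  P2: blocked at collider Z (neither it nor any descendant is in the conditioning set).
The empty set is therefore the unique smallest valid set.

{}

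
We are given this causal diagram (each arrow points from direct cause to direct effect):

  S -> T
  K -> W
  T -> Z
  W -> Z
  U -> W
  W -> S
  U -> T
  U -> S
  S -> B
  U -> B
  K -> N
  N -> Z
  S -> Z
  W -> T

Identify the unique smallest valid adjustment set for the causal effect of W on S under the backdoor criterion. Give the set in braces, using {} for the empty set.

{U}

Variables eligible for adjustment (non-descendants of W, excluding W and S): {K, N, U}.
Backdoor paths from W to S:
  P1: W <- U -> S
  P2: W <- U -> T <- S
  P3: W <- U -> T -> Z <- S
  P4: W <- U -> B <- S
  P5: W <- K -> N -> Z <- S
  P6: W <- K -> N -> Z <- T <- U -> S
  P7: W <- K -> N -> Z <- T <- U -> B <- S
  P8: W <- K -> N -> Z <- T <- S
The empty set is not sufficient: P1 (W <- U -> S) has no collider blocking it and no conditioned non-collider, so it is open.
Try {U}:
  P1: blocked at fork node U ∈ conditioning set.
  P2: blocked at fork node U ∈ conditioning set.
  P3: blocked at fork node U ∈ conditioning set.
  P4: blocked at fork node U ∈ conditioning set.
  P5: blocked at collider Z (neither it nor any descendant is in the conditioning set).
  P6: blocked at collider Z (neither it nor any descendant is in the conditioning set).
  P7: blocked at collider Z (neither it nor any descendant is in the conditioning set).
  P8: blocked at collider Z (neither it nor any descendant is in the conditioning set).
{U} contains no descendant of W and blocks every backdoor path.
No other singleton works — e.g. {K} leaves P1 open — so {U} is the unique smallest valid adjustment set.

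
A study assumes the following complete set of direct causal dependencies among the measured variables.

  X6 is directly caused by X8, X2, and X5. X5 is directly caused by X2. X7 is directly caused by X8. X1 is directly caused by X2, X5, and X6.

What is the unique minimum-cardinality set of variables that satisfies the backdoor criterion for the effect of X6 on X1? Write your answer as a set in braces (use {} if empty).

Variables eligible for adjustment (non-descendants of X6, excluding X6 and X1): {X2, X5, X7, X8}.
Backdoor paths from X6 to X1:
  P1: X6 <- X2 -> X5 -> X1
  P2: X6 <- X2 -> X1
  P3: X6 <- X5 <- X2 -> X1
  P4: X6 <- X5 -> X1
The empty set is not sufficient: P1 (X6 <- X2 -> X5 -> X1) has no collider blocking it and no conditioned non-collider, so it is open.
Try {X2, X5}:
  P1: blocked at fork node X2 ∈ conditioning set.
  P2: blocked at fork node X2 ∈ conditioning set.
  P3: blocked at chain node X5 ∈ conditioning set.
  P4: blocked at fork node X5 ∈ conditioning set.
{X2, X5} contains no descendant of X6 and blocks every backdoor path.
Every element of {X2, X5} is needed (dropping X2 leaves P2 open; dropping X5 leaves P4 open), so no proper subset is valid.
Among all size-2 subsets of the eligible variables, only {X2, X5} blocks every backdoor path, so it is the unique smallest valid adjustment set.

{X2, X5}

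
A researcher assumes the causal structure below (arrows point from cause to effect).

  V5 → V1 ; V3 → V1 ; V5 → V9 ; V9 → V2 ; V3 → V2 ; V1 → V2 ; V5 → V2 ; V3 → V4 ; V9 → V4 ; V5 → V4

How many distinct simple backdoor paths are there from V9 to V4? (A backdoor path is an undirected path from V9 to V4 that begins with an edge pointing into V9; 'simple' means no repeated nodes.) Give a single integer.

A backdoor path from V9 to V4 is any simple undirected path whose first edge points into V9 (i.e. leaves V9 via a parent).
Parents of V9: {V5}.
Enumerating:
  P1: V9 <- V5 -> V1 <- V3 -> V4
  P2: V9 <- V5 -> V1 -> V2 <- V3 -> V4
  P3: V9 <- V5 -> V4
  P4: V9 <- V5 -> V2 <- V3 -> V4
  P5: V9 <- V5 -> V2 <- V1 <- V3 -> V4
That exhausts the simple backdoor paths. Count: 5.

5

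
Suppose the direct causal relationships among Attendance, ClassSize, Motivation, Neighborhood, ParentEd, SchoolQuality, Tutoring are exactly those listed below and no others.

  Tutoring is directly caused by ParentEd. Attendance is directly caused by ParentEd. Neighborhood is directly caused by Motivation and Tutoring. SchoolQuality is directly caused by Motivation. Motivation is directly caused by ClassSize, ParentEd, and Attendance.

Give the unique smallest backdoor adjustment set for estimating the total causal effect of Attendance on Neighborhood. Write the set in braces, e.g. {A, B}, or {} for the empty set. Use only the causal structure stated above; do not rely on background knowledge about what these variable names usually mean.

{ParentEd}

Variables eligible for adjustment (non-descendants of Attendance, excluding Attendance and Neighborhood): {ClassSize, ParentEd, Tutoring}.
Backdoor paths from Attendance to Neighborhood:
  P1: Attendance <- ParentEd -> Tutoring -> Neighborhood
  P2: Attendance <- ParentEd -> Motivation -> Neighborhood
The empty set is not sufficient: P1 (Attendance <- ParentEd -> Tutoring -> Neighborhood) has no collider blocking it and no conditioned non-collider, so it is open.
Try {ParentEd}:
  P1: blocked at fork node ParentEd ∈ conditioning set.
  P2: blocked at fork node ParentEd ∈ conditioning set.
{ParentEd} contains no descendant of Attendance and blocks every backdoor path.
No other singleton works — e.g. {ClassSize} leaves P1 open — so {ParentEd} is the unique smallest valid adjustment set.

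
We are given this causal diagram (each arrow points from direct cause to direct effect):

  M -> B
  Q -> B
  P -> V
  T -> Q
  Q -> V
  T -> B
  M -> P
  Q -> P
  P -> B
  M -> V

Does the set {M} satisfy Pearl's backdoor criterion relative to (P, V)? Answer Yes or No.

Backdoor paths from P to V (paths whose first edge points into P):
  P1: P <- Q <- T -> B <- M -> V
  P2: P <- Q -> V
  P3: P <- Q -> B <- M -> V
  P4: P <- M -> V
  P5: P <- M -> B <- T -> Q -> V
  P6: P <- M -> B <- Q -> V
Condition 1 (no descendant of P in the set): holds — descendants of P are {B, V}; none are in {M}.
Condition 2 (every backdoor path blocked by {M}):
  P1: blocked at collider B (neither it nor any descendant is in the conditioning set).
  P2: open — no interior node is in the conditioning set.
  P3: blocked at collider B (neither it nor any descendant is in the conditioning set).
  P4: blocked at fork node M ∈ conditioning set.
  P5: blocked at fork node M ∈ conditioning set.
  P6: blocked at fork node M ∈ conditioning set.
{M} does not satisfy the backdoor criterion.

No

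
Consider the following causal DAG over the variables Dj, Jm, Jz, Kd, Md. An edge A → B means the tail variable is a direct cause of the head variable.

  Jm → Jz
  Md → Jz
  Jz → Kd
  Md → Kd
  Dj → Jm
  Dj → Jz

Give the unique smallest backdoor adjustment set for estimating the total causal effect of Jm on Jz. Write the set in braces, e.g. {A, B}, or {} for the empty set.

{Dj}

Variables eligible for adjustment (non-descendants of Jm, excluding Jm and Jz): {Dj, Md}.
Backdoor paths from Jm to Jz:
  P1: Jm <- Dj -> Jz
The empty set is not sufficient: P1 (Jm <- Dj -> Jz) has no collider blocking it and no conditioned non-collider, so it is open.
Try {Dj}:
  P1: blocked at fork node Dj ∈ conditioning set.
{Dj} contains no descendant of Jm and blocks every backdoor path.
No other singleton works — e.g. {Md} leaves P1 open — so {Dj} is the unique smallest valid adjustment set.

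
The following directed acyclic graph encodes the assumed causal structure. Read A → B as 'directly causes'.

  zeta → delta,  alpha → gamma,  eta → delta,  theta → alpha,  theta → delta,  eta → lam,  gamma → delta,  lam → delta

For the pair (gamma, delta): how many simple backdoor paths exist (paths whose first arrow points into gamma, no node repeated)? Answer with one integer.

1

A backdoor path from gamma to delta is any simple undirected path whose first edge points into gamma (i.e. leaves gamma via a parent).
Parents of gamma: {alpha}.
Enumerating:
  P1: gamma <- alpha <- theta -> delta
That exhausts the simple backdoor paths. Count: 1.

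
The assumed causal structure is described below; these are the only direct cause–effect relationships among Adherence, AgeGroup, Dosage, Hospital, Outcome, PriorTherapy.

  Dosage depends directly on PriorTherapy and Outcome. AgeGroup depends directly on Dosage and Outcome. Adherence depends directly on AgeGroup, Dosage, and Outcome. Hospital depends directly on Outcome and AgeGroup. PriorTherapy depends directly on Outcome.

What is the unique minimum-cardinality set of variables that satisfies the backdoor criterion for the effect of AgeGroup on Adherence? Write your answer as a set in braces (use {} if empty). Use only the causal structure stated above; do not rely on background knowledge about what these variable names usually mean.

Variables eligible for adjustment (non-descendants of AgeGroup, excluding AgeGroup and Adherence): {Dosage, Outcome, PriorTherapy}.
Backdoor paths from AgeGroup to Adherence:
  P1: AgeGroup <- Outcome -> PriorTherapy -> Dosage -> Adherence
  P2: AgeGroup <- Outcome -> Dosage -> Adherence
  P3: AgeGroup <- Outcome -> Adherence
  P4: AgeGroup <- Dosage <- Outcome -> Adherence
  P5: AgeGroup <- Dosage <- PriorTherapy <- Outcome -> Adherence
  P6: AgeGroup <- Dosage -> Adherence
The empty set is not sufficient: P1 (AgeGroup <- Outcome -> PriorTherapy -> Dosage -> Adherence) has no collider blocking it and no conditioned non-collider, so it is open.
Try {Dosage, Outcome}:
  P1: blocked at fork node Outcome ∈ conditioning set.
  P2: blocked at fork node Outcome ∈ conditioning set.
  P3: blocked at fork node Outcome ∈ conditioning set.
  P4: blocked at chain node Dosage ∈ conditioning set.
  P5: blocked at chain node Dosage ∈ conditioning set.
  P6: blocked at fork node Dosage ∈ conditioning set.
{Dosage, Outcome} contains no descendant of AgeGroup and blocks every backdoor path.
Every element of {Dosage, Outcome} is needed (dropping Dosage leaves P6 open; dropping Outcome leaves P3 open), so no proper subset is valid.
Among all size-2 subsets of the eligible variables, only {Dosage, Outcome} blocks every backdoor path, so it is the unique smallest valid adjustment set.

{Dosage, Outcome}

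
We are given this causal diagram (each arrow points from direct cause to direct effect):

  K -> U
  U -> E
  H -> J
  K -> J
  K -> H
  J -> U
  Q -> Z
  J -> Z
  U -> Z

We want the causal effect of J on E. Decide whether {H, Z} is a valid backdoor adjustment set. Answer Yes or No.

No

Backdoor paths from J to E (paths whose first edge points into J):
  P1: J <- K -> U -> E
  P2: J <- H <- K -> U -> E
Condition 1 (no descendant of J in the set): FAILS — Z is a descendant of J.
Condition 2 (every backdoor path blocked by {H, Z}):
  P1: open — no interior node is in the conditioning set.
  P2: blocked at chain node H ∈ conditioning set.
{H, Z} does not satisfy the backdoor criterion.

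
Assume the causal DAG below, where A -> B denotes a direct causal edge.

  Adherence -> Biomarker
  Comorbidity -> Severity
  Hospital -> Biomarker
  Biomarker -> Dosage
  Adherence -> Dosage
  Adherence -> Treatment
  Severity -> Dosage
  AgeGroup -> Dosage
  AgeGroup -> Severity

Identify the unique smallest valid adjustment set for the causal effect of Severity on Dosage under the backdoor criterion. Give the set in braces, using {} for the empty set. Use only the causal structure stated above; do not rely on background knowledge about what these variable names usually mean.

Variables eligible for adjustment (non-descendants of Severity, excluding Severity and Dosage): {Adherence, AgeGroup, Biomarker, Comorbidity, Hospital, Treatment}.
Backdoor paths from Severity to Dosage:
  P1: Severity <- AgeGroup -> Dosage
The empty set is not sufficient: P1 (Severity <- AgeGroup -> Dosage) has no collider blocking it and no conditioned non-collider, so it is open.
Try {AgeGroup}:
  P1: blocked at fork node AgeGroup ∈ conditioning set.
{AgeGroup} contains no descendant of Severity and blocks every backdoor path.
No other singleton works — e.g. {Adherence} leaves P1 open — so {AgeGroup} is the unique smallest valid adjustment set.

{AgeGroup}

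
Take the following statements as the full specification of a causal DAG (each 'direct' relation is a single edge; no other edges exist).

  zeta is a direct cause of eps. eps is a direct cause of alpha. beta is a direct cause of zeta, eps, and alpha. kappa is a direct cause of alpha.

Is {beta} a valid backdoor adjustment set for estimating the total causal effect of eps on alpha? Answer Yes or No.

Backdoor paths from eps to alpha (paths whose first edge points into eps):
  P1: eps <- beta -> alpha
  P2: eps <- zeta <- beta -> alpha
Condition 1 (no descendant of eps in the set): holds — descendants of eps are {alpha}; none are in {beta}.
Condition 2 (every backdoor path blocked by {beta}):
  P1: blocked at fork node beta ∈ conditioning set.
  P2: blocked at fork node beta ∈ conditioning set.
{beta} satisfies the backdoor criterion.

Yes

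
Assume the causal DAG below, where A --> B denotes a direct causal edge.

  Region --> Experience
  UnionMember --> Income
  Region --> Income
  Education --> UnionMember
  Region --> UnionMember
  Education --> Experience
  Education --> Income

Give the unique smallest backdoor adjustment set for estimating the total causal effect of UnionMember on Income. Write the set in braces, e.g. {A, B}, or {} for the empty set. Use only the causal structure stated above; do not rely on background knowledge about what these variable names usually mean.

Variables eligible for adjustment (non-descendants of UnionMember, excluding UnionMember and Income): {Education, Experience, Region}.
Backdoor paths from UnionMember to Income:
  P1: UnionMember <- Region -> Experience <- Education -> Income
  P2: UnionMember <- Region -> Income
  P3: UnionMember <- Education -> Experience <- Region -> Income
  P4: UnionMember <- Education -> Income
The empty set is not sufficient: P2 (UnionMember <- Region -> Income) has no collider blocking it and no conditioned non-collider, so it is open.
Try {Education, Region}:
  P1: blocked at fork node Region ∈ conditioning set.
  P2: blocked at fork node Region ∈ conditioning set.
  P3: blocked at fork node Education ∈ conditioning set.
  P4: blocked at fork node Education ∈ conditioning set.
{Education, Region} contains no descendant of UnionMember and blocks every backdoor path.
Every element of {Education, Region} is needed (dropping Education leaves P4 open; dropping Region leaves P2 open), so no proper subset is valid.
Among all size-2 subsets of the eligible variables, only {Education, Region} blocks every backdoor path, so it is the unique smallest valid adjustment set.

{Education, Region}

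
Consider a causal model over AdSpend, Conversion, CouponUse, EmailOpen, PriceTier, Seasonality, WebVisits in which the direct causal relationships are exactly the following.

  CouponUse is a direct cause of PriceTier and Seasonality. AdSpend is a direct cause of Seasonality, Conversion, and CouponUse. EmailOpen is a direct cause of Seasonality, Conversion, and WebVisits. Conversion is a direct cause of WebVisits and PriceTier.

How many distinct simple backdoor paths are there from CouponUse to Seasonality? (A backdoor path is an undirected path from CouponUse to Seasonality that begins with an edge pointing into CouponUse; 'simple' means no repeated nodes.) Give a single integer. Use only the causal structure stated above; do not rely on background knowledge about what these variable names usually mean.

A backdoor path from CouponUse to Seasonality is any simple undirected path whose first edge points into CouponUse (i.e. leaves CouponUse via a parent).
Parents of CouponUse: {AdSpend}.
Enumerating:
  P1: CouponUse <- AdSpend -> Seasonality
  P2: CouponUse <- AdSpend -> Conversion <- EmailOpen -> Seasonality
  P3: CouponUse <- AdSpend -> Conversion -> WebVisits <- EmailOpen -> Seasonality
That exhausts the simple backdoor paths. Count: 3.

3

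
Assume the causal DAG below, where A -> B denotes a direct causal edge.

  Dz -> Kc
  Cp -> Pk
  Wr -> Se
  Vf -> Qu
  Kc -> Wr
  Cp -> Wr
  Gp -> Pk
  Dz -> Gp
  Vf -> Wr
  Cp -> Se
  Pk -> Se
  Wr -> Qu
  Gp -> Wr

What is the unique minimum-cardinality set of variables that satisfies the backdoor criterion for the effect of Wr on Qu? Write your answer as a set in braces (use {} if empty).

Variables eligible for adjustment (non-descendants of Wr, excluding Wr and Qu): {Cp, Dz, Gp, Kc, Pk, Vf}.
Backdoor paths from Wr to Qu:
  P1: Wr <- Vf -> Qu
The empty set is not sufficient: P1 (Wr <- Vf -> Qu) has no collider blocking it and no conditioned non-collider, so it is open.
Try {Vf}:
  P1: blocked at fork node Vf ∈ conditioning set.
{Vf} contains no descendant of Wr and blocks every backdoor path.
No other singleton works — e.g. {Dz} leaves P1 open — so {Vf} is the unique smallest valid adjustment set.

{Vf}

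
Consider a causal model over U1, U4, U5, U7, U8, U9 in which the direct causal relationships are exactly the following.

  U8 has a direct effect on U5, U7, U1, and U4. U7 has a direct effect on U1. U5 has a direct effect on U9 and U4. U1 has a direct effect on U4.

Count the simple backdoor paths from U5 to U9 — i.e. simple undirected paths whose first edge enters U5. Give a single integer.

A backdoor path from U5 to U9 is any simple undirected path whose first edge points into U5 (i.e. leaves U5 via a parent).
Parents of U5: {U8}.
No simple path from any parent of U5 reaches U9 without revisiting U5, so there are no backdoor paths.

0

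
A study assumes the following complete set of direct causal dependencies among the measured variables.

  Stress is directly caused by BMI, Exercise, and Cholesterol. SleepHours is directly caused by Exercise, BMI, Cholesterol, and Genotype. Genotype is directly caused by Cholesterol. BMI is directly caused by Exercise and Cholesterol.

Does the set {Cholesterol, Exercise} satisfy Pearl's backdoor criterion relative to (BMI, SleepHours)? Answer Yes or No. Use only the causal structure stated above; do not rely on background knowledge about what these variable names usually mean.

Yes

Backdoor paths from BMI to SleepHours (paths whose first edge points into BMI):
  P1: BMI <- Cholesterol -> Genotype -> SleepHours
  P2: BMI <- Cholesterol -> Stress <- Exercise -> SleepHours
  P3: BMI <- Cholesterol -> SleepHours
  P4: BMI <- Exercise -> Stress <- Cholesterol -> Genotype -> SleepHours
  P5: BMI <- Exercise -> Stress <- Cholesterol -> SleepHours
  P6: BMI <- Exercise -> SleepHours
Condition 1 (no descendant of BMI in the set): holds — descendants of BMI are {SleepHours, Stress}; none are in {Cholesterol, Exercise}.
Condition 2 (every backdoor path blocked by {Cholesterol, Exercise}):
  P1: blocked at fork node Cholesterol ∈ conditioning set.
  P2: blocked at fork node Cholesterol ∈ conditioning set.
  P3: blocked at fork node Cholesterol ∈ conditioning set.
  P4: blocked at fork node Exercise ∈ conditioning set.
  P5: blocked at fork node Exercise ∈ conditioning set.
  P6: blocked at fork node Exercise ∈ conditioning set.
{Cholesterol, Exercise} satisfies the backdoor criterion.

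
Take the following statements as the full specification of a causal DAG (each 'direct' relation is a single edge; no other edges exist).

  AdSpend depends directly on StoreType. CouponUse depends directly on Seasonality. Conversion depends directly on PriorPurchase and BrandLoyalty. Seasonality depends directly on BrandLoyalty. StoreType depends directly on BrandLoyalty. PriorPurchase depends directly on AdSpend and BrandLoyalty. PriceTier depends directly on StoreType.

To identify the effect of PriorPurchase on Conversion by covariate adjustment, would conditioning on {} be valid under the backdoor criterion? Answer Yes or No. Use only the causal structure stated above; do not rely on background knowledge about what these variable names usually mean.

No

Backdoor paths from PriorPurchase to Conversion (paths whose first edge points into PriorPurchase):
  P1: PriorPurchase <- BrandLoyalty -> Conversion
  P2: PriorPurchase <- AdSpend <- StoreType <- BrandLoyalty -> Conversion
Condition 1 (no descendant of PriorPurchase in the set): holds — descendants of PriorPurchase are {Conversion}; none are in {}.
Condition 2 (every backdoor path blocked by {}):
  P1: open — no interior node is in the conditioning set.
  P2: open — no interior node is in the conditioning set.
{} does not satisfy the backdoor criterion.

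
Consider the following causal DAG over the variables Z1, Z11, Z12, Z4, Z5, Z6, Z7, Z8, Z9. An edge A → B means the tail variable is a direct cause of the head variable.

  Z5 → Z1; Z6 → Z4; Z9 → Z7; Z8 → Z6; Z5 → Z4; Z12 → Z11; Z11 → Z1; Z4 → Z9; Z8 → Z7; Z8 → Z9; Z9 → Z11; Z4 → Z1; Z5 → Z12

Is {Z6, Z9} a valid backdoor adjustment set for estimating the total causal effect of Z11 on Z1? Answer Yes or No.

Backdoor paths from Z11 to Z1 (paths whose first edge points into Z11):
  P1: Z11 <- Z12 <- Z5 -> Z4 -> Z1
  P2: Z11 <- Z12 <- Z5 -> Z1
  P3: Z11 <- Z9 <- Z8 -> Z6 -> Z4 <- Z5 -> Z1
  P4: Z11 <- Z9 <- Z8 -> Z6 -> Z4 -> Z1
  P5: Z11 <- Z9 <- Z4 <- Z5 -> Z1
  P6: Z11 <- Z9 <- Z4 -> Z1
  P7: Z11 <- Z9 -> Z7 <- Z8 -> Z6 -> Z4 <- Z5 -> Z1
  P8: Z11 <- Z9 -> Z7 <- Z8 -> Z6 -> Z4 -> Z1
Condition 1 (no descendant of Z11 in the set): holds — descendants of Z11 are {Z1}; none are in {Z6, Z9}.
Condition 2 (every backdoor path blocked by {Z6, Z9}):
  P1: open — no interior node is in the conditioning set.
  P2: open — no interior node is in the conditioning set.
  P3: blocked at chain node Z9 ∈ conditioning set.
  P4: blocked at chain node Z9 ∈ conditioning set.
  P5: blocked at chain node Z9 ∈ conditioning set.
  P6: blocked at chain node Z9 ∈ conditioning set.
  P7: blocked at fork node Z9 ∈ conditioning set.
  P8: blocked at fork node Z9 ∈ conditioning set.
{Z6, Z9} does not satisfy the backdoor criterion.

No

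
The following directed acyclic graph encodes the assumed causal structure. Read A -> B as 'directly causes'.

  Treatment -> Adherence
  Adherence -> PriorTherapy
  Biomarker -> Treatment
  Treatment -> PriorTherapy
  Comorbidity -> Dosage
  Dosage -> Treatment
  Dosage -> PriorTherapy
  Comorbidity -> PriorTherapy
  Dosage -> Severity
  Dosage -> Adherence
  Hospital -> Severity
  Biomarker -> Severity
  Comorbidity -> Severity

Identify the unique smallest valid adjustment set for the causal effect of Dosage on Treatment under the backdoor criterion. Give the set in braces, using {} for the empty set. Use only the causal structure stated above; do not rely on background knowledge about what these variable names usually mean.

{}

Variables eligible for adjustment (non-descendants of Dosage, excluding Dosage and Treatment): {Biomarker, Comorbidity, Hospital}.
Backdoor paths from Dosage to Treatment:
  P1: Dosage <- Comorbidity -> PriorTherapy <- Treatment
  P2: Dosage <- Comorbidity -> PriorTherapy <- Adherence <- Treatment
  P3: Dosage <- Comorbidity -> Severity <- Biomarker -> Treatment
Each backdoor path contains an unconditioned collider, so every path is already blocked with the empty conditioning set:
  P1: blocked at collider PriorTherapy (neither it nor any descendant is in the conditioning set).
  P2: blocked at collider PriorTherapy (neither it nor any descendant is in the conditioning set).
  P3: blocked at collider Severity (neither it nor any descendant is in the conditioning set).
The empty set is therefore the unique smallest valid set.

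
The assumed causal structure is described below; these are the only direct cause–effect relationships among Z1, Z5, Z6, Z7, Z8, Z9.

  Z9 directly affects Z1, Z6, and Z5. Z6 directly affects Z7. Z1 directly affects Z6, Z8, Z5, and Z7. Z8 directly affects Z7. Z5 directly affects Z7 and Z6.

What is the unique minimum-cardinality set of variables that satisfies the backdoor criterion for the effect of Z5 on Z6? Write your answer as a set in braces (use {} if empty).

Variables eligible for adjustment (non-descendants of Z5, excluding Z5 and Z6): {Z1, Z8, Z9}.
Backdoor paths from Z5 to Z6:
  P1: Z5 <- Z9 -> Z1 -> Z8 -> Z7 <- Z6
  P2: Z5 <- Z9 -> Z1 -> Z6
  P3: Z5 <- Z9 -> Z1 -> Z7 <- Z6
  P4: Z5 <- Z9 -> Z6
  P5: Z5 <- Z1 <- Z9 -> Z6
  P6: Z5 <- Z1 -> Z8 -> Z7 <- Z6
  P7: Z5 <- Z1 -> Z6
  P8: Z5 <- Z1 -> Z7 <- Z6
The empty set is not sufficient: P2 (Z5 <- Z9 -> Z1 -> Z6) has no collider blocking it and no conditioned non-collider, so it is open.
Try {Z1, Z9}:
  P1: blocked at fork node Z9 ∈ conditioning set.
  P2: blocked at fork node Z9 ∈ conditioning set.
  P3: blocked at fork node Z9 ∈ conditioning set.
  P4: blocked at fork node Z9 ∈ conditioning set.
  P5: blocked at chain node Z1 ∈ conditioning set.
  P6: blocked at fork node Z1 ∈ conditioning set.
  P7: blocked at fork node Z1 ∈ conditioning set.
  P8: blocked at fork node Z1 ∈ conditioning set.
{Z1, Z9} contains no descendant of Z5 and blocks every backdoor path.
Every element of {Z1, Z9} is needed (dropping Z1 leaves P7 open; dropping Z9 leaves P4 open), so no proper subset is valid.
Among all size-2 subsets of the eligible variables, only {Z1, Z9} blocks every backdoor path, so it is the unique smallest valid adjustment set.

{Z1, Z9}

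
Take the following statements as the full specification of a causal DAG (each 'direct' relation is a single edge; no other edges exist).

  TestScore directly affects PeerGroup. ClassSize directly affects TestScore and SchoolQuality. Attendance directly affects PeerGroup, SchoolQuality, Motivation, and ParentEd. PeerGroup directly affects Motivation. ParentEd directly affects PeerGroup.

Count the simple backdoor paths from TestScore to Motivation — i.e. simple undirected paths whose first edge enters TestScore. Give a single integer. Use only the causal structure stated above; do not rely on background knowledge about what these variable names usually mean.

3

A backdoor path from TestScore to Motivation is any simple undirected path whose first edge points into TestScore (i.e. leaves TestScore via a parent).
Parents of TestScore: {ClassSize}.
Enumerating:
  P1: TestScore <- ClassSize -> SchoolQuality <- Attendance -> ParentEd -> PeerGroup -> Motivation
  P2: TestScore <- ClassSize -> SchoolQuality <- Attendance -> PeerGroup -> Motivation
  P3: TestScore <- ClassSize -> SchoolQuality <- Attendance -> Motivation
That exhausts the simple backdoor paths. Count: 3.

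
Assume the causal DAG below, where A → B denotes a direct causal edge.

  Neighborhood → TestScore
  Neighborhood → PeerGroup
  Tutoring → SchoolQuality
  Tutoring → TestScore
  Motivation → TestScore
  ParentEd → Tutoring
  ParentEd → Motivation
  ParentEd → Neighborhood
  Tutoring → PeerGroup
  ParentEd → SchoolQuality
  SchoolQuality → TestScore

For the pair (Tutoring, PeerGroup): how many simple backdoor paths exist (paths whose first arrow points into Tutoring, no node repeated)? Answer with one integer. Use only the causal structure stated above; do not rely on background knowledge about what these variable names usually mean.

3

A backdoor path from Tutoring to PeerGroup is any simple undirected path whose first edge points into Tutoring (i.e. leaves Tutoring via a parent).
Parents of Tutoring: {ParentEd}.
Enumerating:
  P1: Tutoring <- ParentEd -> Neighborhood -> PeerGroup
  P2: Tutoring <- ParentEd -> Motivation -> TestScore <- Neighborhood -> PeerGroup
  P3: Tutoring <- ParentEd -> SchoolQuality -> TestScore <- Neighborhood -> PeerGroup
That exhausts the simple backdoor paths. Count: 3.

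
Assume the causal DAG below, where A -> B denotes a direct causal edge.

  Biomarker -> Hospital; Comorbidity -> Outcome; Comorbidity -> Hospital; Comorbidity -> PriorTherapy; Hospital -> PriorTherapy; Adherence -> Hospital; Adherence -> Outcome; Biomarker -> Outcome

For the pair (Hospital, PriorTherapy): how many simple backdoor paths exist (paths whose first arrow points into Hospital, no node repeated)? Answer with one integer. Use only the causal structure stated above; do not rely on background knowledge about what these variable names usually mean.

A backdoor path from Hospital to PriorTherapy is any simple undirected path whose first edge points into Hospital (i.e. leaves Hospital via a parent).
Parents of Hospital: {Adherence, Biomarker, Comorbidity}.
Enumerating:
  P1: Hospital <- Adherence -> Outcome <- Comorbidity -> PriorTherapy
  P2: Hospital <- Comorbidity -> PriorTherapy
  P3: Hospital <- Biomarker -> Outcome <- Comorbidity -> PriorTherapy
That exhausts the simple backdoor paths. Count: 3.

3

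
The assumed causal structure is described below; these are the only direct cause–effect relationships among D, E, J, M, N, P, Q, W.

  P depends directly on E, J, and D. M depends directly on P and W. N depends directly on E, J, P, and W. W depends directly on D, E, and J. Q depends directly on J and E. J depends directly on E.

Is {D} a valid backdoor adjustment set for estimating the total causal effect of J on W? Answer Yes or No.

No

Backdoor paths from J to W (paths whose first edge points into J):
  P1: J <- E -> P <- D -> W
  P2: J <- E -> P -> M <- W
  P3: J <- E -> P -> N <- W
  P4: J <- E -> W
  P5: J <- E -> N <- P <- D -> W
  P6: J <- E -> N <- P -> M <- W
  P7: J <- E -> N <- W
Condition 1 (no descendant of J in the set): holds — descendants of J are {M, N, P, Q, W}; none are in {D}.
Condition 2 (every backdoor path blocked by {D}):
  P1: blocked at collider P (neither it nor any descendant is in the conditioning set).
  P2: blocked at collider M (neither it nor any descendant is in the conditioning set).
  P3: blocked at collider N (neither it nor any descendant is in the conditioning set).
  P4: open — no interior node is in the conditioning set.
  P5: blocked at collider N (neither it nor any descendant is in the conditioning set).
  P6: blocked at collider N (neither it nor any descendant is in the conditioning set).
  P7: blocked at collider N (neither it nor any descendant is in the conditioning set).
{D} does not satisfy the backdoor criterion.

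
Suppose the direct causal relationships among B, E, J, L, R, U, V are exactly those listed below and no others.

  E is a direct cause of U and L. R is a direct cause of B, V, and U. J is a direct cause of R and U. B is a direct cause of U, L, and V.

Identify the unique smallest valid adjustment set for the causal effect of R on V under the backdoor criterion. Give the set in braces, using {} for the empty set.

Variables eligible for adjustment (non-descendants of R, excluding R and V): {E, J}.
Backdoor paths from R to V:
  P1: R <- J -> U <- E -> L <- B -> V
  P2: R <- J -> U <- B -> V
Each backdoor path contains an unconditioned collider, so every path is already blocked with the empty conditioning set:
  P1: blocked at collider U (neither it nor any descendant is in the conditioning set).
  P2: blocked at collider U (neither it nor any descendant is in the conditioning set).
The empty set is therefore the unique smallest valid set.

{}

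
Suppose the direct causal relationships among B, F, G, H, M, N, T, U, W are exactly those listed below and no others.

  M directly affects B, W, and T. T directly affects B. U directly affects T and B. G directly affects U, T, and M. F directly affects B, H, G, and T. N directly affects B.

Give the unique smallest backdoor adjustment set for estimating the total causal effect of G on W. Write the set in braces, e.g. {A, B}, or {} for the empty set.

Variables eligible for adjustment (non-descendants of G, excluding G and W): {F, H, N}.
Backdoor paths from G to W:
  P1: G <- F -> T <- U -> B <- M -> W
  P2: G <- F -> T <- M -> W
  P3: G <- F -> T -> B <- M -> W
  P4: G <- F -> B <- U -> T <- M -> W
  P5: G <- F -> B <- M -> W
  P6: G <- F -> B <- T <- M -> W
Each backdoor path contains an unconditioned collider, so every path is already blocked with the empty conditioning set:
  P1: blocked at collider T (neither it nor any descendant is in the conditioning set).
  P2: blocked at collider T (neither it nor any descendant is in the conditioning set).
  P3: blocked at collider B (neither it nor any descendant is in the conditioning set).
  P4: blocked at collider B (neither it nor any descendant is in the conditioning set).
  P5: blocked at collider B (neither it nor any descendant is in the conditioning set).
  P6: blocked at collider B (neither it nor any descendant is in the conditioning set).
The empty set is therefore the unique smallest valid set.

{}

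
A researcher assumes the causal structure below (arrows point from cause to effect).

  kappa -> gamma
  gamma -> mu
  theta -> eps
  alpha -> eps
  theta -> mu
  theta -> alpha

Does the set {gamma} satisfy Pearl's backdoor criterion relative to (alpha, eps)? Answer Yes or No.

Backdoor paths from alpha to eps (paths whose first edge points into alpha):
  P1: alpha <- theta -> eps
Condition 1 (no descendant of alpha in the set): holds — descendants of alpha are {eps}; none are in {gamma}.
Condition 2 (every backdoor path blocked by {gamma}):
  P1: open — no interior node is in the conditioning set.
{gamma} does not satisfy the backdoor criterion.

No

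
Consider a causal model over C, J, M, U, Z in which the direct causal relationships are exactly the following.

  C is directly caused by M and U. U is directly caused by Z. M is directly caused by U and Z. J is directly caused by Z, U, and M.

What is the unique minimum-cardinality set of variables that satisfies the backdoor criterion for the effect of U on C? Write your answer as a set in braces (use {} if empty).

{Z}

Variables eligible for adjustment (non-descendants of U, excluding U and C): {Z}.
Backdoor paths from U to C:
  P1: U <- Z -> M -> C
  P2: U <- Z -> J <- M -> C
The empty set is not sufficient: P1 (U <- Z -> M -> C) has no collider blocking it and no conditioned non-collider, so it is open.
Try {Z}:
  P1: blocked at fork node Z ∈ conditioning set.
  P2: blocked at fork node Z ∈ conditioning set.
{Z} contains no descendant of U and blocks every backdoor path.
{Z} is the unique smallest valid adjustment set.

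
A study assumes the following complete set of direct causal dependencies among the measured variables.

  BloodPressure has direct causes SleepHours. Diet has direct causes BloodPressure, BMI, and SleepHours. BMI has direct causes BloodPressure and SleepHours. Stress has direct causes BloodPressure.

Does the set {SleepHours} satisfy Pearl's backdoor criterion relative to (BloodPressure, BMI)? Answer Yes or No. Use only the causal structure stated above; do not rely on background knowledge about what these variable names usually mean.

Yes

Backdoor paths from BloodPressure to BMI (paths whose first edge points into BloodPressure):
  P1: BloodPressure <- SleepHours -> BMI
  P2: BloodPressure <- SleepHours -> Diet <- BMI
Condition 1 (no descendant of BloodPressure in the set): holds — descendants of BloodPressure are {BMI, Diet, Stress}; none are in {SleepHours}.
Condition 2 (every backdoor path blocked by {SleepHours}):
  P1: blocked at fork node SleepHours ∈ conditioning set.
  P2: blocked at fork node SleepHours ∈ conditioning set.
{SleepHours} satisfies the backdoor criterion.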